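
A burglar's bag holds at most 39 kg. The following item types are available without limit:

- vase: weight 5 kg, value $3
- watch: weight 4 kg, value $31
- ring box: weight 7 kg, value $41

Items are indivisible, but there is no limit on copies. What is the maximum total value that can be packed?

Best value-per-unit is watch at 31/4; filling with it alone gives 9×31 = 279.
Optimal mix: 8×watch + 1×ring box → weight 39, value 289.

$289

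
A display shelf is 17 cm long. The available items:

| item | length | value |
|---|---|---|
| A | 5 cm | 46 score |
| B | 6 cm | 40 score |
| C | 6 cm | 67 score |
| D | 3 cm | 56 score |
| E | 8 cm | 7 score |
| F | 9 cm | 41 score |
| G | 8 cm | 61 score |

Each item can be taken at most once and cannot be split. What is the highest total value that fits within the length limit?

Check high-value combinations within 17 cm:
- C+D+G: length 6+3+8=17, value 67+56+61=184
- A+C+D: length 5+6+3=14, value 46+67+56=169
- B+C+D: length 6+6+3=15, value 40+67+56=163
Best: 184 score.

184 score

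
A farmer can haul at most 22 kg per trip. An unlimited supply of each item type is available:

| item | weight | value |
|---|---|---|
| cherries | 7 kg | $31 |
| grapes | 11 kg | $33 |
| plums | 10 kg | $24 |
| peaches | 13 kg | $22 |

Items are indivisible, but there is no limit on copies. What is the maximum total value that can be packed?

$93

Best value-per-unit is cherries at 31/7, and filling with it alone uses weight 3×7=21. No mix of the others beats 3×31 = 93.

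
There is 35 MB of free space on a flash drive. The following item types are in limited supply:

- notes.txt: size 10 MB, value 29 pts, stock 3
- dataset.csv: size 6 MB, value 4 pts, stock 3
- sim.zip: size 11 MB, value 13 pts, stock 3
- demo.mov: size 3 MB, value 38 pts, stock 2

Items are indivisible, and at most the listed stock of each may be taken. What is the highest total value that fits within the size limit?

138 pts

Best selections within size 35 and stock limits:
- 2×notes.txt + 1×dataset.csv + 2×demo.mov: size 32, value 138
- 2×notes.txt + 2×demo.mov: size 26, value 134
- 3×notes.txt + 1×demo.mov: size 33, value 125
Best: 138 pts.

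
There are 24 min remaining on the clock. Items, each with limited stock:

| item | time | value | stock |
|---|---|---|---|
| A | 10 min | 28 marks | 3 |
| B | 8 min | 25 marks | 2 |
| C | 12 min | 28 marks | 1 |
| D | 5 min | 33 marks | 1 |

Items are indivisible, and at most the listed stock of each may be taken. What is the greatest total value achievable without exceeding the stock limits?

Top feasible selections:
- 1×A + 1×B + 1×D: time 23, value 86
- 2×B + 1×D: time 21, value 83
- 1×A + 1×D: time 15, value 61
Best: 86 marks.

86 marks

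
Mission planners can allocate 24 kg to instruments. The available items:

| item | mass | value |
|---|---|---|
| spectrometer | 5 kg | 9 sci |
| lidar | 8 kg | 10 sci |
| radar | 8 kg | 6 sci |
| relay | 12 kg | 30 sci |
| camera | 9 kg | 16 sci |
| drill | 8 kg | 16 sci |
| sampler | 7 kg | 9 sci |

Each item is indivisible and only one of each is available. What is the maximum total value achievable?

48 sci

This is a 0/1 knapsack; check combinations near the capacity.
- spectrometer+relay+sampler: mass 5+12+7=24, value 9+30+9=48
- relay+drill: mass 12+8=20, value 30+16=46
- relay+camera: mass 12+9=21, value 30+16=46
- spectrometer+camera+drill: mass 5+9+8=22, value 9+16+16=41
Best: 48 sci.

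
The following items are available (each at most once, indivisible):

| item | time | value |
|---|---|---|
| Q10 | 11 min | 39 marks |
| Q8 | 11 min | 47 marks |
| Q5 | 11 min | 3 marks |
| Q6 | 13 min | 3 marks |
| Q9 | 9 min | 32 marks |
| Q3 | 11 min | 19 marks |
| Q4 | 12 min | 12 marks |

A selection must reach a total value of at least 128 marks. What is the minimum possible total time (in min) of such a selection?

Subsets with value ≥ 128, sorted by total time:
- Q10+Q8+Q9+Q3: time 42, value 137
- Q10+Q8+Q9+Q4: time 43, value 130
- Q10+Q8+Q5+Q9+Q3: time 53, value 140
- Q10+Q8+Q9+Q3+Q4: time 54, value 149
Minimum time: 42 min.

42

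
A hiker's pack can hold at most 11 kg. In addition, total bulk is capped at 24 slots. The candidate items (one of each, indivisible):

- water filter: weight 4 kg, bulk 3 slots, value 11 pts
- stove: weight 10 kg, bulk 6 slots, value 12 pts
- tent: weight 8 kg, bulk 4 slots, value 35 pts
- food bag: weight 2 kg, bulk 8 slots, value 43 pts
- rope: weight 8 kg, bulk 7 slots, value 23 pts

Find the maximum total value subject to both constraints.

78 pts

Feasible sets respecting both limits:
- tent+food bag: weight 10, bulk 12, value 78
- food bag+rope: weight 10, bulk 15, value 66
- water filter+food bag: weight 6, bulk 11, value 54
Best: 78 pts.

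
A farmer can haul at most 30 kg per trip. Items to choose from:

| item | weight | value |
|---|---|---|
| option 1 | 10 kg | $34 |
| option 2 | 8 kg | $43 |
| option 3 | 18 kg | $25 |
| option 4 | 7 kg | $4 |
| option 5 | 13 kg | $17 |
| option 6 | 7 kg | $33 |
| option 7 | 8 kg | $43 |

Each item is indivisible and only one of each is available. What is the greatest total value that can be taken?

Check high-value combinations within 30 kg:
- option 2+option 4+option 6+option 7: weight 8+7+7+8=30, value 43+4+33+43=123
- option 1+option 2+option 7: weight 10+8+8=26, value 34+43+43=120
- option 2+option 6+option 7: weight 8+7+8=23, value 43+33+43=119
- option 1+option 2+option 6: weight 10+8+7=25, value 34+43+33=110
- option 1+option 6+option 7: weight 10+7+8=25, value 34+33+43=110
Best: $123.

$123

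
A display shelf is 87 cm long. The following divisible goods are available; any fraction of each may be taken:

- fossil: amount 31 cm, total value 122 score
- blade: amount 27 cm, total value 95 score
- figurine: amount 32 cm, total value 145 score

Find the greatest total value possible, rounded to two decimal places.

351.44

Take in order of value per unit:
- figurine (145/32 per unit): all 32 → value 145, running total 145.00
- fossil (122/31 per unit): all 31 → value 122, running total 267.00
- blade (95/27 per unit): 24 of 27 → value 24×95/27 = 84.4444, running total 351.44
Total 351.44.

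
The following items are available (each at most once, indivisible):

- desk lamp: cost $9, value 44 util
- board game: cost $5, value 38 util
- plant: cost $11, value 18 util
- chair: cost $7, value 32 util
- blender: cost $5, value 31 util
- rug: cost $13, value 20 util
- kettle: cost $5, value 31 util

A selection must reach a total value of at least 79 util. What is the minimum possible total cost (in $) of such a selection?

Subsets with value ≥ 79, sorted by total cost:
- desk lamp+board game: cost 14, value 82
- board game+blender+kettle: cost 15, value 100
- board game+chair+blender: cost 17, value 101
Minimum cost: 14 $.

14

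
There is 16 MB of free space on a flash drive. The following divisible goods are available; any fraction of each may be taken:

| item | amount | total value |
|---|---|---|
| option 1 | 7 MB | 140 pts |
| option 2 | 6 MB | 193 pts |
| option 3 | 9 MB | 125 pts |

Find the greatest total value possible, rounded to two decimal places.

Take in order of value per unit:
- option 2 (193/6 per unit): all 6 → value 193, running total 193.00
- option 1 (140/7 per unit): all 7 → value 140, running total 333.00
- option 3 (125/9 per unit): 3 of 9 → value 3×125/9 = 41.6667, running total 374.67
Total 374.67.

374.67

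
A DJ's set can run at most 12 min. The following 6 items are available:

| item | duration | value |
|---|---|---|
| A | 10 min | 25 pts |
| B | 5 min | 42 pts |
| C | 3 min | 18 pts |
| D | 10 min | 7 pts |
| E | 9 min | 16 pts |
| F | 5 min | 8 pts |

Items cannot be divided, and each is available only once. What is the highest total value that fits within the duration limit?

60 pts

This is a 0/1 knapsack; check combinations near the capacity.
- B+C: duration 5+3=8, value 42+18=60
- B+F: duration 5+5=10, value 42+8=50
- B: duration 5, value 42
- C+E: duration 3+9=12, value 18+16=34
Best: 60 pts.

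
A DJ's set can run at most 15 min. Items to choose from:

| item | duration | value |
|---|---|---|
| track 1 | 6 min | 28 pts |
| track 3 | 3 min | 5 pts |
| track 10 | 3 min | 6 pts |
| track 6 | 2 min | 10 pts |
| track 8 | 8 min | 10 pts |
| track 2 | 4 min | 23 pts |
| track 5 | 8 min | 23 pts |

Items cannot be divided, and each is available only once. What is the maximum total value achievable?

This is a 0/1 knapsack; check combinations near the capacity.
- track 1+track 10+track 6+track 2: duration 6+3+2+4=15, value 28+6+10+23=67
- track 1+track 3+track 6+track 2: duration 6+3+2+4=15, value 28+5+10+23=66
- track 1+track 6+track 2: duration 6+2+4=12, value 28+10+23=61
Best: 67 pts.

67 pts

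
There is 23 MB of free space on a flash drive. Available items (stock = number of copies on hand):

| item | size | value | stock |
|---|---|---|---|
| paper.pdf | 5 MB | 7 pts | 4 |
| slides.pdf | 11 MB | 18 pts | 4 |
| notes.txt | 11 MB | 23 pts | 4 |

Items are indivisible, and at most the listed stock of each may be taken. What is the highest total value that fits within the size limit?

46 pts

Top feasible selections:
- 2×notes.txt: size 22, value 46
- 1×slides.pdf + 1×notes.txt: size 22, value 41
- 2×paper.pdf + 1×notes.txt: size 21, value 37
Best: 46 pts.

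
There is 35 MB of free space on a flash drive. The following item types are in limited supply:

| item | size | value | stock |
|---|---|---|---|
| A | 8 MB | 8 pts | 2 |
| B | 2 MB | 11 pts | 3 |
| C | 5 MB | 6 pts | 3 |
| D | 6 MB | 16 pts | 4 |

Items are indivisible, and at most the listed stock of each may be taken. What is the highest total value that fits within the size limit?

Best selections within size 35 and stock limits:
- 3×B + 1×C + 4×D: size 35, value 103
- 3×B + 4×D: size 30, value 97
Best: 103 pts.

103 pts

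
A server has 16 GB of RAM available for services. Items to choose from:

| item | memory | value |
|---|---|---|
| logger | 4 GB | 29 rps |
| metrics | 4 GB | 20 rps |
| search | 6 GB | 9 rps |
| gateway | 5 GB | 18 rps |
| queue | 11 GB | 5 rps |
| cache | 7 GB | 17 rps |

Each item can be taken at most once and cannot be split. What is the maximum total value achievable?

67 rps

This is a 0/1 knapsack; check combinations near the capacity.
- logger+metrics+gateway: memory 4+4+5=13, value 29+20+18=67
- logger+metrics+cache: memory 4+4+7=15, value 29+20+17=66
- logger+gateway+cache: memory 4+5+7=16, value 29+18+17=64
Best: 67 rps.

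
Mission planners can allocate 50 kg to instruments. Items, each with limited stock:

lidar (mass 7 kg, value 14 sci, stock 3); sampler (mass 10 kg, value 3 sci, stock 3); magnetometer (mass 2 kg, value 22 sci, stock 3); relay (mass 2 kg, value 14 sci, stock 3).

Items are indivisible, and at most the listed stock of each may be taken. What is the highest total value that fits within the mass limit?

Best selections within mass 50 and stock limits:
- 3×lidar + 1×sampler + 3×magnetometer + 3×relay: mass 43, value 153
- 3×lidar + 3×magnetometer + 3×relay: mass 33, value 150
- 2×lidar + 2×sampler + 3×magnetometer + 3×relay: mass 46, value 142
Best: 153 sci.

153 sci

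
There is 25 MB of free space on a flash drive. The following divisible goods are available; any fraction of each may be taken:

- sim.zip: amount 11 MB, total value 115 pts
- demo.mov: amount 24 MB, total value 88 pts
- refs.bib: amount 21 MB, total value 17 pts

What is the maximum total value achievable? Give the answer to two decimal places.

Take in order of value per unit:
- sim.zip (115/11 per unit): all 11 → value 115, running total 115.00
- demo.mov (88/24 per unit): 14 of 24 → value 14×88/24 = 51.3333, running total 166.33
Total 166.33.

166.33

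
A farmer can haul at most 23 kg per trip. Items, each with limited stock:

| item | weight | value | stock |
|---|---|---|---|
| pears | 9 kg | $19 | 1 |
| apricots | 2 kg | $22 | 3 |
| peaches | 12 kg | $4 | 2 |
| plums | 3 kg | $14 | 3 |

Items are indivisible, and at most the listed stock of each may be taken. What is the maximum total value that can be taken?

$113

Top feasible selections:
- 1×pears + 3×apricots + 2×plums: weight 21, value 113
- 3×apricots + 3×plums: weight 15, value 108
- 1×pears + 2×apricots + 3×plums: weight 22, value 105
Best: $113.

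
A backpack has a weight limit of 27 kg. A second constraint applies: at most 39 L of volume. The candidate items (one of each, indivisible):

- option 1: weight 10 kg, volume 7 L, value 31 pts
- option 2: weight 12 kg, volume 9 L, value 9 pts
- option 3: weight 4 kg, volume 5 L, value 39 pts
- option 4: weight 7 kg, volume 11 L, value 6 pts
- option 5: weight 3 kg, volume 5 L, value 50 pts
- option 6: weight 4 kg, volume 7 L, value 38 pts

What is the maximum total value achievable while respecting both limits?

158 pts

Feasible sets respecting both limits:
- option 1+option 3+option 5+option 6: weight 21, volume 24, value 158
- option 2+option 3+option 5+option 6: weight 23, volume 26, value 136
- option 3+option 4+option 5+option 6: weight 18, volume 28, value 133
- option 3+option 5+option 6: weight 11, volume 17, value 127
Best: 158 pts.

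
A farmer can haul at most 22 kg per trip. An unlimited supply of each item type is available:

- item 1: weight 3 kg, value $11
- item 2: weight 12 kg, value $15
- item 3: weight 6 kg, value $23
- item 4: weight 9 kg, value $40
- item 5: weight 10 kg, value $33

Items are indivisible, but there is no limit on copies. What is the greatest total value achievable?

Best value-per-unit is item 4 at 40/9; filling with it alone gives 2×40 = 80.
Optimal mix: 1×item 1 + 2×item 4 → weight 21, value 91.

$91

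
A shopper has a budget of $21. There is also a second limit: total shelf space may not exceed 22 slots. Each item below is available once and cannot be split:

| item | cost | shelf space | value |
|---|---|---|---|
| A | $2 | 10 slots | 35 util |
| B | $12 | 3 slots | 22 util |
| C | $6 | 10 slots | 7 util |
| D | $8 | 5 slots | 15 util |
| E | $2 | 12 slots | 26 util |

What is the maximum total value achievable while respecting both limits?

61 util

Feasible sets respecting both limits:
- A+E: cost 4, shelf space 22, value 61
- A+B: cost 14, shelf space 13, value 57
- A+D: cost 10, shelf space 15, value 50
Best: 61 util.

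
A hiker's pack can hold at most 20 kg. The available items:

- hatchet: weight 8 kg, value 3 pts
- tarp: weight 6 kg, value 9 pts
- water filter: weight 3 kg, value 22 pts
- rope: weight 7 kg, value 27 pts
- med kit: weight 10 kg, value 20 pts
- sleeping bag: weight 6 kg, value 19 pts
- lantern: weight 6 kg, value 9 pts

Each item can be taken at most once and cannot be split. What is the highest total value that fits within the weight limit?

Check high-value combinations within 20 kg:
- water filter+rope+med kit: weight 3+7+10=20, value 22+27+20=69
- water filter+rope+sleeping bag: weight 3+7+6=16, value 22+27+19=68
- water filter+med kit+sleeping bag: weight 3+10+6=19, value 22+20+19=61
- tarp+water filter+rope: weight 6+3+7=16, value 9+22+27=58
Best: 69 pts.

69 pts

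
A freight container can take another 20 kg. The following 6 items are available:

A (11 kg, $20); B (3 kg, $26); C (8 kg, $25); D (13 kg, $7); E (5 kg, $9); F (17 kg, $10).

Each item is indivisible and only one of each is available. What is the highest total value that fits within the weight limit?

Check high-value combinations within 20 kg:
- B+C+E: weight 3+8+5=16, value 26+25+9=60
- A+B+E: weight 11+3+5=19, value 20+26+9=55
- B+C: weight 3+8=11, value 26+25=51
Best: $60.

$60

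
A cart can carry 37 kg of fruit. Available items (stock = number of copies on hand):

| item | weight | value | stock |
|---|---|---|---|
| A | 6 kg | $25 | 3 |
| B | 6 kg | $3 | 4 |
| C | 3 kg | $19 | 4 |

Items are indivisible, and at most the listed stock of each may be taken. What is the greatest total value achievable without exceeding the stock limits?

Best selections within weight 37 and stock limits:
- 3×A + 1×B + 4×C: weight 36, value 154
- 3×A + 4×C: weight 30, value 151
Best: $154.

$154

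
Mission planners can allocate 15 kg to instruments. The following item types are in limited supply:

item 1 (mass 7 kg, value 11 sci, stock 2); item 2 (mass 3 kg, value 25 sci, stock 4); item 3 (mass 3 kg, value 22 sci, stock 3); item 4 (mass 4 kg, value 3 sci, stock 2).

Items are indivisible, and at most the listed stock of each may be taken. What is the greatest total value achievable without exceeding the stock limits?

122 sci

Top feasible selections:
- 4×item 2 + 1×item 3: mass 15, value 122
- 3×item 2 + 2×item 3: mass 15, value 119
Best: 122 sci.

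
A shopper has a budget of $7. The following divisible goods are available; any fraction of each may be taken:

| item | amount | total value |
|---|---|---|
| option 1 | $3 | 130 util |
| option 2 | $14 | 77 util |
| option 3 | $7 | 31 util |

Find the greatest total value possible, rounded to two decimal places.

152.00

Take in order of value per unit:
- option 1 (130/3 per unit): all 3 → value 130, running total 130.00
- option 2 (77/14 per unit): 4 of 14 → value 4×77/14 = 22.0000, running total 152.00
Total 152.00.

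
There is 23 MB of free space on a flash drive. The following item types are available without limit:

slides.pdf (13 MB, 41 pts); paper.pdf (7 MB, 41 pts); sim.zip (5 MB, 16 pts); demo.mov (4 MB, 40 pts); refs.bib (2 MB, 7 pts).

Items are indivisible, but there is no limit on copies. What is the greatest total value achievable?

207 pts

Best value-per-unit is demo.mov at 40/4; filling with it alone gives 5×40 = 200.
Optimal mix: 5×demo.mov + 1×refs.bib → size 22, value 207.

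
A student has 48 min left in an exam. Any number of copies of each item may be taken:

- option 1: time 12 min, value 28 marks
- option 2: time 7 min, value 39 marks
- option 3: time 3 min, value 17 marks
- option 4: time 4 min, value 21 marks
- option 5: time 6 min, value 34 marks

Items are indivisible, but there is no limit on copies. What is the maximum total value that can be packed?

Best value-per-unit is option 3 at 17/3, and filling with it alone uses time 16×3=48. No mix of the others beats 16×17 = 272.

272 marks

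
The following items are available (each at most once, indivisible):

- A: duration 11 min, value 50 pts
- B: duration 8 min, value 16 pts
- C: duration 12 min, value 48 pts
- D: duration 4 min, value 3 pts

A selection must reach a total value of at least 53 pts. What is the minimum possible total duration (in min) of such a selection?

Subsets with value ≥ 53, sorted by total duration:
- A+D: duration 15, value 53
- A+B: duration 19, value 66
- B+C: duration 20, value 64
Minimum duration: 15 min.

15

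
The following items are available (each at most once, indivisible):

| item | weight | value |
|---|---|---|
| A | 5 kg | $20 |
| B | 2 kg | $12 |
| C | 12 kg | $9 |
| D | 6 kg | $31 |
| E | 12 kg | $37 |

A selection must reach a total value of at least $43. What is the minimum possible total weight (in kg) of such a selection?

Subsets with value ≥ 43, sorted by total weight:
- B+D: weight 8, value 43
- A+D: weight 11, value 51
- A+B+D: weight 13, value 63
- B+E: weight 14, value 49
Minimum weight: 8 kg.

8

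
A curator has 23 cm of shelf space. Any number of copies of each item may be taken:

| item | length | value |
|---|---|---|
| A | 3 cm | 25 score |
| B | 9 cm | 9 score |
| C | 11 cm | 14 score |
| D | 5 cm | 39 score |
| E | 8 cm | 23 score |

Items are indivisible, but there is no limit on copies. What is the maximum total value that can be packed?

Best value-per-unit is A at 25/3; filling with it alone gives 7×25 = 175.
Optimal mix: 6×A + 1×D → length 23, value 189.

189 score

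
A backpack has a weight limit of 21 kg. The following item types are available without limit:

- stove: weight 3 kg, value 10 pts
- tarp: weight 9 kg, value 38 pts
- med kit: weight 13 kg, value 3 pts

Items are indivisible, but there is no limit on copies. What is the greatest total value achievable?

86 pts

Best value-per-unit is tarp at 38/9; filling with it alone gives 2×38 = 76.
Optimal mix: 1×stove + 2×tarp → weight 21, value 86.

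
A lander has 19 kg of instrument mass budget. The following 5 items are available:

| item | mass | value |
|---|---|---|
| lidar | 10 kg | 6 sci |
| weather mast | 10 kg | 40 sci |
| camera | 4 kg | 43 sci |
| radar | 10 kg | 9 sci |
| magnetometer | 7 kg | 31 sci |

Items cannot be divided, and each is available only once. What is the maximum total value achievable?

83 sci

Check high-value combinations within 19 kg:
- weather mast+camera: mass 10+4=14, value 40+43=83
- camera+magnetometer: mass 4+7=11, value 43+31=74
- weather mast+magnetometer: mass 10+7=17, value 40+31=71
- camera+radar: mass 4+10=14, value 43+9=52
- lidar+camera: mass 10+4=14, value 6+43=49
Best: 83 sci.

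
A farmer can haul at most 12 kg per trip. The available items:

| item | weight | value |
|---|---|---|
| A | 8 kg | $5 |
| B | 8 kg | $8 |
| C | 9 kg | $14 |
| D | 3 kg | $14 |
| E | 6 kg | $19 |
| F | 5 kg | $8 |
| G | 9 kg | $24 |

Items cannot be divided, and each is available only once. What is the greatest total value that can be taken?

Check high-value combinations within 12 kg:
- D+G: weight 3+9=12, value 14+24=38
- D+E: weight 3+6=9, value 14+19=33
- C+D: weight 9+3=12, value 14+14=28
- E+F: weight 6+5=11, value 19+8=27
Best: $38.

$38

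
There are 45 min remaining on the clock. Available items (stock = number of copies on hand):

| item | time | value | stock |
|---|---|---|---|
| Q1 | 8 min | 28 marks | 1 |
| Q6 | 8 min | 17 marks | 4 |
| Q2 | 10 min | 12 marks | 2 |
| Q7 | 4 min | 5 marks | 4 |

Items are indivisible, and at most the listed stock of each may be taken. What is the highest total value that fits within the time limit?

Top feasible selections:
- 1×Q1 + 4×Q6 + 1×Q7: time 44, value 101
- 1×Q1 + 4×Q6: time 40, value 96
- 1×Q1 + 3×Q6 + 3×Q7: time 44, value 94
Best: 101 marks.

101 marks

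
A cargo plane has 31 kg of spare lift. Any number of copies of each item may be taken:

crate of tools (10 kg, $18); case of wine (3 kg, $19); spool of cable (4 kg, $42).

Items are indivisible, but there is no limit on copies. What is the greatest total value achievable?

Best value-per-unit is spool of cable at 42/4; filling with it alone gives 7×42 = 294.
Optimal mix: 1×case of wine + 7×spool of cable → weight 31, value 313.

$313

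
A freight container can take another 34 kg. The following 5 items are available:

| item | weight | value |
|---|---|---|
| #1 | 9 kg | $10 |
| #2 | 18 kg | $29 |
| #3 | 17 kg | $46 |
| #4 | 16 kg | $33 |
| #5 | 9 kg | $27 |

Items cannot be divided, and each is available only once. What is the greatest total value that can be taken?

Check high-value combinations within 34 kg:
- #3+#4: weight 17+16=33, value 46+33=79
- #3+#5: weight 17+9=26, value 46+27=73
- #1+#4+#5: weight 9+16+9=34, value 10+33+27=70
- #2+#4: weight 18+16=34, value 29+33=62
- #4+#5: weight 16+9=25, value 33+27=60
Best: $79.

$79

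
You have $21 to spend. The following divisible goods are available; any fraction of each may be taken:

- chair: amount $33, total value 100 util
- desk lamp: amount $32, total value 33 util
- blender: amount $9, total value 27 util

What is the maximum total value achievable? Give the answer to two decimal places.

Take in order of value per unit:
- chair (100/33 per unit): 21 of 33 → value 21×100/33 = 63.6364, running total 63.64
Total 63.64.

63.64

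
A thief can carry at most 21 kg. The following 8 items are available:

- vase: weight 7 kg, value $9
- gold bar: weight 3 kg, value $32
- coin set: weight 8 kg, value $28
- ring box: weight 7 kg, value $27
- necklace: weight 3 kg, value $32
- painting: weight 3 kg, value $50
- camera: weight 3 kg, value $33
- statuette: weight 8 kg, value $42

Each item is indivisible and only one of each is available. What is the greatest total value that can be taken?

$189

Check high-value combinations within 21 kg:
- gold bar+necklace+painting+camera+statuette: weight 3+3+3+3+8=20, value 32+32+50+33+42=189
- gold bar+coin set+necklace+painting+camera: weight 3+8+3+3+3=20, value 32+28+32+50+33=175
- gold bar+ring box+necklace+painting+camera: weight 3+7+3+3+3=19, value 32+27+32+50+33=174
- gold bar+painting+camera+statuette: weight 3+3+3+8=17, value 32+50+33+42=157
- necklace+painting+camera+statuette: weight 3+3+3+8=17, value 32+50+33+42=157
Best: $189.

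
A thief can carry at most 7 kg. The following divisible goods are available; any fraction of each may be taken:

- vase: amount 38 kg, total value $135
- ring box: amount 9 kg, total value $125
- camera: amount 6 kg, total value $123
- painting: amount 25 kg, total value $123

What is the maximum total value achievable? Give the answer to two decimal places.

Take in order of value per unit:
- camera (123/6 per unit): all 6 → value 123, running total 123.00
- ring box (125/9 per unit): 1 of 9 → value 1×125/9 = 13.8889, running total 136.89
Total 136.89.

136.89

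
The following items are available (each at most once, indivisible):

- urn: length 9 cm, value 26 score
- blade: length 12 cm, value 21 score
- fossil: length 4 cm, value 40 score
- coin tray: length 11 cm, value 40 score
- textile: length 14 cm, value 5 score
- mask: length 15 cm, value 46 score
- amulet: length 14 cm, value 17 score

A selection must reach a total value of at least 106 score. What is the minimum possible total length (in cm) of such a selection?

Subsets with value ≥ 106, sorted by total length:
- urn+fossil+coin tray: length 24, value 106
- urn+fossil+mask: length 28, value 112
Minimum length: 24 cm.

24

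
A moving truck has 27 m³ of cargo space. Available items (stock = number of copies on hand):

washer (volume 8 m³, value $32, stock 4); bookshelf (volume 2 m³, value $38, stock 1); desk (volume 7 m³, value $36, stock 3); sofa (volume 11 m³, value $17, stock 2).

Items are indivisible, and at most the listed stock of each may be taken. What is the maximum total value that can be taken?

Top feasible selections:
- 1×bookshelf + 3×desk: volume 23, value 146
- 1×washer + 1×bookshelf + 2×desk: volume 24, value 142
- 2×washer + 1×bookshelf + 1×desk: volume 25, value 138
Best: $146.

$146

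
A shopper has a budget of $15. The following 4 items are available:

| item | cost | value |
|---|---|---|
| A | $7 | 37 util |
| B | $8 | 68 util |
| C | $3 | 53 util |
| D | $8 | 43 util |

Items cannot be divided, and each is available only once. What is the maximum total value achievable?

Check high-value combinations within $15:
- B+C: cost 8+3=11, value 68+53=121
- A+B: cost 7+8=15, value 37+68=105
- C+D: cost 3+8=11, value 53+43=96
Best: 121 util.

121 util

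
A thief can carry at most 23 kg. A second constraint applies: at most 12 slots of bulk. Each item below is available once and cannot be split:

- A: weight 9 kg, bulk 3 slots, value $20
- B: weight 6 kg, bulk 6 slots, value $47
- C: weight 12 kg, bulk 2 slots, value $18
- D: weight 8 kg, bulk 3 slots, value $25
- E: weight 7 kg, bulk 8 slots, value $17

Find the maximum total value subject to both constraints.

$92

Feasible sets respecting both limits:
- A+B+D: weight 23, bulk 12, value 92
- B+D: weight 14, bulk 9, value 72
- A+B: weight 15, bulk 9, value 67
Best: $92.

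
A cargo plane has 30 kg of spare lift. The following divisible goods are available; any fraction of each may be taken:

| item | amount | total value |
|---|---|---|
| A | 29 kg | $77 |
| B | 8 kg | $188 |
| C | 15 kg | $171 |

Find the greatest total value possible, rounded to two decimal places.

Take in order of value per unit:
- B (188/8 per unit): all 8 → value 188, running total 188.00
- C (171/15 per unit): all 15 → value 171, running total 359.00
- A (77/29 per unit): 7 of 29 → value 7×77/29 = 18.5862, running total 377.59
Total 377.59.

377.59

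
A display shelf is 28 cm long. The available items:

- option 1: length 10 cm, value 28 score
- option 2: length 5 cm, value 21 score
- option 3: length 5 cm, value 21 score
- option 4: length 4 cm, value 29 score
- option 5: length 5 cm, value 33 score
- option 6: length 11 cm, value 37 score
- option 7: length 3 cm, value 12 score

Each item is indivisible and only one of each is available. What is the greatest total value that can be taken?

Check high-value combinations within 28 cm:
- option 2+option 4+option 5+option 6+option 7: length 5+4+5+11+3=28, value 21+29+33+37+12=132
- option 3+option 4+option 5+option 6+option 7: length 5+4+5+11+3=28, value 21+29+33+37+12=132
- option 1+option 2+option 4+option 5+option 7: length 10+5+4+5+3=27, value 28+21+29+33+12=123
- option 1+option 3+option 4+option 5+option 7: length 10+5+4+5+3=27, value 28+21+29+33+12=123
- option 2+option 4+option 5+option 6: length 5+4+5+11=25, value 21+29+33+37=120
Best: 132 score.

132 score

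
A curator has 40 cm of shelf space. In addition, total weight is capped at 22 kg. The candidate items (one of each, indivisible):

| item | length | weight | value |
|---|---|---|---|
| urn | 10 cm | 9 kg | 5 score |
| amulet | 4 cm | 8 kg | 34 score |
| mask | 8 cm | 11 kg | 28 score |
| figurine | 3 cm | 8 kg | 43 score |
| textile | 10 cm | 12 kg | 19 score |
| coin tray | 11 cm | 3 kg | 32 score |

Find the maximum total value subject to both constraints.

109 score

Feasible sets respecting both limits:
- amulet+figurine+coin tray: length 18, weight 19, value 109
- mask+figurine+coin tray: length 22, weight 22, value 103
- amulet+mask+coin tray: length 23, weight 22, value 94
Best: 109 score.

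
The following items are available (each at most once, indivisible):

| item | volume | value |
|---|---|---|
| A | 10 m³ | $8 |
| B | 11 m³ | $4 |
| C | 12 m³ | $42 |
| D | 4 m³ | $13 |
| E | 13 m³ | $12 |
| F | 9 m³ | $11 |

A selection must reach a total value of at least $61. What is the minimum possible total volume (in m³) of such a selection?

Subsets with value ≥ 61, sorted by total volume:
- C+D+F: volume 25, value 66
- A+C+D: volume 26, value 63
Minimum volume: 25 m³.

25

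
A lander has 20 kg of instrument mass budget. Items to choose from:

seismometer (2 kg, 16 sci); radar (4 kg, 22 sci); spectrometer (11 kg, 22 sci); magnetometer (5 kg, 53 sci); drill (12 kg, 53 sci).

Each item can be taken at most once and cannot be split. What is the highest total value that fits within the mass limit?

Check high-value combinations within 20 kg:
- seismometer+magnetometer+drill: mass 2+5+12=19, value 16+53+53=122
- magnetometer+drill: mass 5+12=17, value 53+53=106
- radar+spectrometer+magnetometer: mass 4+11+5=20, value 22+22+53=97
Best: 122 sci.

122 sci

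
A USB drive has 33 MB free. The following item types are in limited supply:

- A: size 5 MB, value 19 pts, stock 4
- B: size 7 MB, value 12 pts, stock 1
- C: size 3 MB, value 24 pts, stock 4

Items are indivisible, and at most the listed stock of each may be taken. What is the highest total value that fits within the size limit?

172 pts

Top feasible selections:
- 4×A + 4×C: size 32, value 172
- 3×A + 4×C: size 27, value 153
- 4×A + 3×C: size 29, value 148
- 2×A + 1×B + 4×C: size 29, value 146
Best: 172 pts.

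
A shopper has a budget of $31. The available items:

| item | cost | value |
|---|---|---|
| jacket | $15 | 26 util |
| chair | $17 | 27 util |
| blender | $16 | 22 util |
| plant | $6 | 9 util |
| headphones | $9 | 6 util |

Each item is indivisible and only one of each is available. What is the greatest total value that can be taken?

48 util

This is a 0/1 knapsack; check combinations near the capacity.
- jacket+blender: cost 15+16=31, value 26+22=48
- jacket+plant+headphones: cost 15+6+9=30, value 26+9+6=41
- blender+plant+headphones: cost 16+6+9=31, value 22+9+6=37
Best: 48 util.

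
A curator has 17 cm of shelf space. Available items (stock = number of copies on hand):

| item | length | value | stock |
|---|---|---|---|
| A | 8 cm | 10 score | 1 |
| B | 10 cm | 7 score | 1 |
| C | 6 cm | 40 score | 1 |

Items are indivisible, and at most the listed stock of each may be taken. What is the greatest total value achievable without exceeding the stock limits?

50 score

Best selections within length 17 and stock limits:
- 1×A + 1×C: length 14, value 50
- 1×B + 1×C: length 16, value 47
- 1×C: length 6, value 40
Best: 50 score.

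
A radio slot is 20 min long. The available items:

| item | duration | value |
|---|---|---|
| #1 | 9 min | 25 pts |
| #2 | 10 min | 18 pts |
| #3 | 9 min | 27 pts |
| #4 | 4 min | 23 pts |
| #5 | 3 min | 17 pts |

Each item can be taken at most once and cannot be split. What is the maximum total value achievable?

Check high-value combinations within 20 min:
- #3+#4+#5: duration 9+4+3=16, value 27+23+17=67
- #1+#4+#5: duration 9+4+3=16, value 25+23+17=65
- #2+#4+#5: duration 10+4+3=17, value 18+23+17=58
- #1+#3: duration 9+9=18, value 25+27=52
- #3+#4: duration 9+4=13, value 27+23=50
Best: 67 pts.

67 pts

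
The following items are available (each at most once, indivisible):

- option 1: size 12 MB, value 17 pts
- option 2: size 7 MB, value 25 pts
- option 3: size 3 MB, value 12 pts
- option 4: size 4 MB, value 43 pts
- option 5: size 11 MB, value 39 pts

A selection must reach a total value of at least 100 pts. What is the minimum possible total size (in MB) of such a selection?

Subsets with value ≥ 100, sorted by total size:
- option 2+option 4+option 5: size 22, value 107
- option 2+option 3+option 4+option 5: size 25, value 119
- option 1+option 3+option 4+option 5: size 30, value 111
- option 1+option 2+option 4+option 5: size 34, value 124
Minimum size: 22 MB.

22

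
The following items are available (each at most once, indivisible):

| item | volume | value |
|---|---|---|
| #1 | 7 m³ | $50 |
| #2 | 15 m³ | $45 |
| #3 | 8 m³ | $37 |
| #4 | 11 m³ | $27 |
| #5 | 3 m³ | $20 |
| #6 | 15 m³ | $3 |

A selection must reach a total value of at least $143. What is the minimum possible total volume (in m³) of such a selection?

Subsets with value ≥ 143, sorted by total volume:
- #1+#2+#3+#5: volume 33, value 152
- #1+#2+#3+#4: volume 41, value 159
- #1+#2+#3+#4+#5: volume 44, value 179
Minimum volume: 33 m³.

33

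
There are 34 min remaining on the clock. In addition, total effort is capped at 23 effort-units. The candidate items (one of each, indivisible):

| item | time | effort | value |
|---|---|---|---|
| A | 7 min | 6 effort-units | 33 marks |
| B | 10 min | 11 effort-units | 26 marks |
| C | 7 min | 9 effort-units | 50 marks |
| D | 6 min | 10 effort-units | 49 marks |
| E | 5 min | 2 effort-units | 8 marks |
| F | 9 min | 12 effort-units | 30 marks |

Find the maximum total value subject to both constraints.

107 marks

Feasible sets respecting both limits:
- C+D+E: time 18, effort 21, value 107
- C+D: time 13, effort 19, value 99
- A+C+E: time 19, effort 17, value 91
- A+D+E: time 18, effort 18, value 90
Best: 107 marks.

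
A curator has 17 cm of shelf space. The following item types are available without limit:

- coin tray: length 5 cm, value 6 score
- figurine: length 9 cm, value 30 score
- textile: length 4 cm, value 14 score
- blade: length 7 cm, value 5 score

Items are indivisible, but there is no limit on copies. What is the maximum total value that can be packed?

58 score

Best value-per-unit is textile at 14/4; filling with it alone gives 4×14 = 56.
Optimal mix: 1×figurine + 2×textile → length 17, value 58.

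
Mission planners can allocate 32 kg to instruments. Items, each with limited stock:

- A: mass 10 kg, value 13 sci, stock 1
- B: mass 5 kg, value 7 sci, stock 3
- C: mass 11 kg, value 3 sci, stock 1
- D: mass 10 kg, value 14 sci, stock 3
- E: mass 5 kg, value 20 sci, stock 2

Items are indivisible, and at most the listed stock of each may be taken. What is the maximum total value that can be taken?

68 sci

Best selections within mass 32 and stock limits:
- 2×D + 2×E: mass 30, value 68
- 2×B + 1×D + 2×E: mass 30, value 68
- 1×A + 1×D + 2×E: mass 30, value 67
- 1×A + 2×B + 2×E: mass 30, value 67
Best: 68 sci.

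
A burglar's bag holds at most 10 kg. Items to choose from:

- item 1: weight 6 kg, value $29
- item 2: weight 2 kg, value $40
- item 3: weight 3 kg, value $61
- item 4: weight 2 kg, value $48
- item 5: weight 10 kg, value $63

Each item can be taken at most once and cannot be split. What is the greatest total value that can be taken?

This is a 0/1 knapsack; check combinations near the capacity.
- item 2+item 3+item 4: weight 2+3+2=7, value 40+61+48=149
- item 1+item 2+item 4: weight 6+2+2=10, value 29+40+48=117
- item 3+item 4: weight 3+2=5, value 61+48=109
- item 2+item 3: weight 2+3=5, value 40+61=101
Best: $149.

$149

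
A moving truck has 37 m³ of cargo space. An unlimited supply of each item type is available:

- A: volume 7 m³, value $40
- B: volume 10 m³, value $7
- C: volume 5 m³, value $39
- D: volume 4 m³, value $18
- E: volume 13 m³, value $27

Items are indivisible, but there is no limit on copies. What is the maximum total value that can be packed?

Best value-per-unit is C at 39/5; filling with it alone gives 7×39 = 273.
Optimal mix: 1×A + 6×C → volume 37, value 274.

$274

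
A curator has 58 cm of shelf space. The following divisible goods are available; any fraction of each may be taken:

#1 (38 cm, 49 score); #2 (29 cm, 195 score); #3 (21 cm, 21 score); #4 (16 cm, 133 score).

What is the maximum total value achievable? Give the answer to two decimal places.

Take in order of value per unit:
- #4 (133/16 per unit): all 16 → value 133, running total 133.00
- #2 (195/29 per unit): all 29 → value 195, running total 328.00
- #1 (49/38 per unit): 13 of 38 → value 13×49/38 = 16.7632, running total 344.76
Total 344.76.

344.76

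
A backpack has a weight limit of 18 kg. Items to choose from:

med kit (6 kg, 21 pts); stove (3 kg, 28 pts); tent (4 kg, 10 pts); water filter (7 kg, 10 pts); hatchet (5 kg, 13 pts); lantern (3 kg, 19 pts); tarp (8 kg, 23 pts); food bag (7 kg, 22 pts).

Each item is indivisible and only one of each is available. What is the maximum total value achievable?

82 pts

Check high-value combinations within 18 kg:
- stove+hatchet+lantern+food bag: weight 3+5+3+7=18, value 28+13+19+22=82
- med kit+stove+hatchet+lantern: weight 6+3+5+3=17, value 21+28+13+19=81
- stove+tent+lantern+tarp: weight 3+4+3+8=18, value 28+10+19+23=80
- stove+tent+lantern+food bag: weight 3+4+3+7=17, value 28+10+19+22=79
- med kit+stove+tent+lantern: weight 6+3+4+3=16, value 21+28+10+19=78
Best: 82 pts.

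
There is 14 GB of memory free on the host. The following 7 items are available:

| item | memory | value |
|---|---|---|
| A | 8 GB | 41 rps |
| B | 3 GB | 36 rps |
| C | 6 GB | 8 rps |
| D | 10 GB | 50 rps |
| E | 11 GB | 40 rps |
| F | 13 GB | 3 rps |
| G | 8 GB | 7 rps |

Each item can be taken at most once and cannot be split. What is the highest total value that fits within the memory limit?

86 rps

Check high-value combinations within 14 GB:
- B+D: memory 3+10=13, value 36+50=86
- A+B: memory 8+3=11, value 41+36=77
- B+E: memory 3+11=14, value 36+40=76
- D: memory 10, value 50
Best: 86 rps.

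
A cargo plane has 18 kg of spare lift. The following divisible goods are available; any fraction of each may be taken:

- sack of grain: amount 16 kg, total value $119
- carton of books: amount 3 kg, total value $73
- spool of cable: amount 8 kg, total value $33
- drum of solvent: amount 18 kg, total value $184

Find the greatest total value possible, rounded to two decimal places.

226.33

Take in order of value per unit:
- carton of books (73/3 per unit): all 3 → value 73, running total 73.00
- drum of solvent (184/18 per unit): 15 of 18 → value 15×184/18 = 153.3333, running total 226.33
Total 226.33.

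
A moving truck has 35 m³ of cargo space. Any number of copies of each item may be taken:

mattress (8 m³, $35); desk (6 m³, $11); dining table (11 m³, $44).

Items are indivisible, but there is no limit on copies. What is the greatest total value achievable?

$149

Best value-per-unit is mattress at 35/8; filling with it alone gives 4×35 = 140.
Optimal mix: 3×mattress + 1×dining table → volume 35, value 149.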